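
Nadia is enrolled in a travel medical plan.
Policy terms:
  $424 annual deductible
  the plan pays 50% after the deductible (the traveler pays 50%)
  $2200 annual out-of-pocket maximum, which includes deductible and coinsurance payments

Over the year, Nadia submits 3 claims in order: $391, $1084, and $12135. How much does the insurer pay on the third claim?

$10884.50

Bill 1, $391: entire amount goes to the deductible. Traveler owes $391 (running OOP $391). Plan pays $391 − $391 = $0.
Bill 2, $1084: $33 to deductible, leaving $1051; coinsurance $1051 × 50% = $525.50. Traveler pays $558.50; OOP now $949.50. Plan pays $1084 − $558.50 = $525.50.
Bill 3, $12135: 50% coinsurance on $12135 = $6067.50. Adding that to $949.50 gives $7017, past the $2200 cap; traveler pays only $2200 − $949.50 = $1250.50. Plan pays $12135 − $1250.50 = $10884.50.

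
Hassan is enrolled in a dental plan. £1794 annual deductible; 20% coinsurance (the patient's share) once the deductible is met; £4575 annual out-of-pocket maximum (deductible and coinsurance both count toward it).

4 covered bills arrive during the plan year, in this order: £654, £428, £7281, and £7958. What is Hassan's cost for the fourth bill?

Claim 1 (£654): fully absorbed by the deductible. Patient owes £654 (running OOP £654).
Claim 2 (£428): entire amount goes to the deductible. Patient pays £428; OOP now £1082.
Claim 3 (£7281): £712 finishes the deductible; £6569 goes to coinsurance; patient's 20% is £1313.80. Patient owes £2025.80 (running OOP £3107.80).
Claim 4 (£7958): 20% coinsurance on £7958 = £1591.60. That would push OOP to £4699.40, over the £4575 cap, so patient pays £4575 − £3107.80 = £1467.20.

£1467.20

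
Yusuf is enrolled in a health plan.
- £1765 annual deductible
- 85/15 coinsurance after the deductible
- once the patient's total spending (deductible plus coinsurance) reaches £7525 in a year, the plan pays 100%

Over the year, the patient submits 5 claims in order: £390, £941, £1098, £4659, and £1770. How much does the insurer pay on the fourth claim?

Claim 1 (£390): fully absorbed by the deductible. Patient owes £390 (running OOP £390). Plan pays £390 − £390 = £0.
Claim 2 (£941): all of it applies to the deductible. Patient owes £941 (running OOP £1331). Insurer: £941 − £941 = £0.
Claim 3 (£1098): £434 to deductible, leaving £664; coinsurance £664 × 15% = £99.60. Cost to patient: £533.60. OOP to date £1864.60. Plan pays £1098 − £533.60 = £564.40.
Claim 4 (£4659): deductible already satisfied, so patient's share is 15% × £4659 = £698.85. Patient owes £698.85 (running OOP £2563.45). Plan pays £4659 − £698.85 = £3960.15.

£3960.15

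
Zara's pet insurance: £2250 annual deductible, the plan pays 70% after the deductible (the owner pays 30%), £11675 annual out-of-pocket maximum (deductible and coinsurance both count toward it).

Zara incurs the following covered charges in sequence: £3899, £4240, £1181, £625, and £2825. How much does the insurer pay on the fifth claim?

£1977.50

Claim 1 — £3899: £2250 finishes the deductible; £1649 goes to coinsurance; 30% of £1649 = £494.70. Owner owes £2744.70 (running OOP £2744.70). Plan pays £3899 − £2744.70 = £1154.30.
Claim 2 — £4240: 30% coinsurance on £4240 = £1272. Owner pays £1272; OOP now £4016.70. Plan pays £4240 − £1272 = £2968.
Claim 3 — £1181: deductible already satisfied, so owner's share is 30% × £1181 = £354.30. Owner owes £354.30 (running OOP £4371). Plan pays £1181 − £354.30 = £826.70.
Claim 4 — £625: deductible met; 30% of £625 = £187.50. Owner owes £187.50 (running OOP £4558.50). Insurer: £625 − £187.50 = £437.50.
Claim 5 — £2825: deductible met; 30% of £2825 = £847.50. Cost to owner: £847.50. OOP to date £5406. Insurer: £2825 − £847.50 = £1977.50.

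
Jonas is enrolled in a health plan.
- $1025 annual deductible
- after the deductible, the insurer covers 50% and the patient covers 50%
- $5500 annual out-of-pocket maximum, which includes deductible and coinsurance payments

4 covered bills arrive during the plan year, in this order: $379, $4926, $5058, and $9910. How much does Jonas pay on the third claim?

Claim 1 ($379): entire amount goes to the deductible. Patient owes $379 (running OOP $379).
Claim 2 ($4926): $646 finishes the deductible; $4280 goes to coinsurance; 50% of $4280 = $2140. Patient owes $2786 (running OOP $3165).
Claim 3 ($5058): 50% coinsurance on $5058 = $2529. OOP would hit $5694 > $5500, so the cap limits the patient to $5500 − $3165 = $2335.

$2335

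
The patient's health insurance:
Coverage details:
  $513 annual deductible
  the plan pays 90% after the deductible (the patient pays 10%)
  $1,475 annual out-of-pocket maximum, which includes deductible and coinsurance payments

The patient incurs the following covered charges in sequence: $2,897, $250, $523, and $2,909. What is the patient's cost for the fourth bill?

Claim 1 ($2,897): $513 finishes the deductible; $2,384 goes to coinsurance; 10% of $2,384 = $238.40. Patient pays $751.40; OOP now $751.40.
Claim 2 ($250): 10% coinsurance on $250 = $25. Patient owes $25 (running OOP $776.40).
Claim 3 ($523): deductible already satisfied, so patient's share is 10% × $523 = $52.30. Cost to patient: $52.30. OOP to date $828.70.
Claim 4 ($2,909): deductible already satisfied, so patient's share is 10% × $2,909 = $290.90. Patient owes $290.90 (running OOP $1,119.60).

$290.90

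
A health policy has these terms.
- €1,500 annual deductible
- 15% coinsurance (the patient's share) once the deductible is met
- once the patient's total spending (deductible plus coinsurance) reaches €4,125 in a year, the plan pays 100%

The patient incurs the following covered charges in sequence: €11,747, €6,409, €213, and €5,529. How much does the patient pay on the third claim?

Claim 1 (€11,747): deductible takes €1,500, €10,247 remains; patient's 15% is €1,537.05. Patient pays €3,037.05; OOP now €3,037.05.
Claim 2 (€6,409): deductible already satisfied, so patient's share is 15% × €6,409 = €961.35. Cost to patient: €961.35. OOP to date €3,998.40.
Claim 3 (€213): deductible met; 15% of €213 = €31.95. Patient pays €31.95; OOP now €4,030.35.

€31.95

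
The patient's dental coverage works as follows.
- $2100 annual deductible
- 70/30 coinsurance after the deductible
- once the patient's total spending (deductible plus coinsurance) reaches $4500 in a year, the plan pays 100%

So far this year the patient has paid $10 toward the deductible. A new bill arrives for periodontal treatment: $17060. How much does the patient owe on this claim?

$4490

Remaining deductible: $2100 − $10 = $2090.
After the $2090 deductible portion, $17060 − $2090 = $14970 is subject to coinsurance.
Patient's 30% share of $14970 is $4491.
Patient responsibility before any cap: $2090 + $4491 = $6581.
Adding $6581 to the $10 already spent would give $6591, which exceeds the $4500 cap; the patient pays just $4500 − $10 = $4490.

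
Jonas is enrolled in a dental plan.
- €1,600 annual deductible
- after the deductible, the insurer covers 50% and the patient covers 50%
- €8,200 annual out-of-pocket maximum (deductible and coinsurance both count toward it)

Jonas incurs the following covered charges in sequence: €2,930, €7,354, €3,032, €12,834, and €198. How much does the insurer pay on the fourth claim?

Claim 1 — €2,930: deductible takes €1,600, €1,330 remains; coinsurance €1,330 × 50% = €665. Patient pays €2,265; OOP now €2,265. Plan pays €2,930 − €2,265 = €665.
Claim 2 — €7,354: deductible already satisfied, so patient's share is 50% × €7,354 = €3,677. Patient owes €3,677 (running OOP €5,942). Plan pays €7,354 − €3,677 = €3,677.
Claim 3 — €3,032: deductible met; 50% of €3,032 = €1,516. Patient owes €1,516 (running OOP €7,458). Insurer: €3,032 − €1,516 = €1,516.
Claim 4 — €12,834: deductible met; 50% of €12,834 = €6,417. That would push OOP to €13,875, over the €8,200 cap, so patient pays €8,200 − €7,458 = €742. Insurer: €12,834 − €742 = €12,092.

€12,092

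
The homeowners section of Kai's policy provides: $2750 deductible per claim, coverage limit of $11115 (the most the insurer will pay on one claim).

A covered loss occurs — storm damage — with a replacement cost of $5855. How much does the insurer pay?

Less the $2750 deductible: $5855 − $2750 = $3105.
That's under the $11115 cap, so the insurer reimburses the full $3105.

$3105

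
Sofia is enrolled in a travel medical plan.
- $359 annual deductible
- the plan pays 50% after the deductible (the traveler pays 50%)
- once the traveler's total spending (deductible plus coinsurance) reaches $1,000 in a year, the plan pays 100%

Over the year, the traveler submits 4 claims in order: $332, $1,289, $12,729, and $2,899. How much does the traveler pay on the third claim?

$10

Claim 1 ($332): entire amount goes to the deductible. Traveler owes $332 (running OOP $332).
Claim 2 ($1,289): deductible takes $27, $1,262 remains; traveler's 50% is $631. Traveler owes $658 (running OOP $990).
Claim 3 ($12,729): 50% coinsurance on $12,729 = $6,364.50. Adding that to $990 gives $7,354.50, past the $1,000 cap; traveler pays only $1,000 − $990 = $10.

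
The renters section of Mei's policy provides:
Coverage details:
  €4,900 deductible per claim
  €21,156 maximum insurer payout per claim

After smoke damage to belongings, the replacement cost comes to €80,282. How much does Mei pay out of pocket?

€59,126

Less the €4,900 deductible: €80,282 − €4,900 = €75,382.
€75,382 exceeds the €21,156 limit, so the insurer pays the limit: €21,156.
Out of pocket: €80,282 − €21,156 = €59,126.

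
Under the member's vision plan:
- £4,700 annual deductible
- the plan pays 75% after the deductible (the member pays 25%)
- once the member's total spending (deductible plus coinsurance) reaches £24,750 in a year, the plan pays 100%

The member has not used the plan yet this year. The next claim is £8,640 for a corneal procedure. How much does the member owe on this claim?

£5,685

The full £4,700 deductible is still open; £4,700 of this bill applies to it.
After the £4,700 deductible portion, £8,640 − £4,700 = £3,940 is subject to coinsurance.
25% of £3,940 = £985 falls to the member.
Member responsibility before any cap: £4,700 + £985 = £5,685.
Cumulative spending £0 + £5,685 = £5,685 stays under the £24,750 maximum.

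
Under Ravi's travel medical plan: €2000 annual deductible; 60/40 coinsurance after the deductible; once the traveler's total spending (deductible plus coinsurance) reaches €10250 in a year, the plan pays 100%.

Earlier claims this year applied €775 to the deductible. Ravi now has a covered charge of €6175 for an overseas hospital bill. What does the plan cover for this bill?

€775 of the €2000 deductible is already met, leaving €1225.
The remaining €4950 (= €6175 − €1225) moves to coinsurance.
Coinsurance: €4950 × 40% = €1980.
That puts the traveler's cost at €1225 + €1980 = €3205 before any cap.
Year-to-date out-of-pocket becomes €775 + €3205 = €3980, still under the €10250 maximum, so no cap applies.
Insurer pays the balance: €6175 − €3205 = €2970.

€2970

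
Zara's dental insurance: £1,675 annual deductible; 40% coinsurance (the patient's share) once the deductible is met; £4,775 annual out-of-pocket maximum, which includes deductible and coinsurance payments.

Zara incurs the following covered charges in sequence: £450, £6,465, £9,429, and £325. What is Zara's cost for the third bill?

£1,004

Bill 1, £450: all of it applies to the deductible. Cost to patient: £450. OOP to date £450.
Bill 2, £6,465: £1,225 finishes the deductible; £5,240 goes to coinsurance; 40% of £5,240 = £2,096. Patient owes £3,321 (running OOP £3,771).
Bill 3, £9,429: deductible already satisfied, so patient's share is 40% × £9,429 = £3,771.60. Adding that to £3,771 gives £7,542.60, past the £4,775 cap; patient pays only £4,775 − £3,771 = £1,004.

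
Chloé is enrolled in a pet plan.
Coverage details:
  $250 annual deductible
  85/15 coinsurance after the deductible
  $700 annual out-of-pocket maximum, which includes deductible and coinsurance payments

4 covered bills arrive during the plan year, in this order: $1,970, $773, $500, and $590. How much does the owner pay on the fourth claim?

Claim 1 — $1,970: $250 to deductible, leaving $1,720; coinsurance $1,720 × 15% = $258. Owner pays $508; OOP now $508.
Claim 2 — $773: deductible already satisfied, so owner's share is 15% × $773 = $115.95. Cost to owner: $115.95. OOP to date $623.95.
Claim 3 — $500: deductible met; 15% of $500 = $75. Owner owes $75 (running OOP $698.95).
Claim 4 — $590: 15% coinsurance on $590 = $88.50. Adding that to $698.95 gives $787.45, past the $700 cap; owner pays only $700 − $698.95 = $1.05.

$1.05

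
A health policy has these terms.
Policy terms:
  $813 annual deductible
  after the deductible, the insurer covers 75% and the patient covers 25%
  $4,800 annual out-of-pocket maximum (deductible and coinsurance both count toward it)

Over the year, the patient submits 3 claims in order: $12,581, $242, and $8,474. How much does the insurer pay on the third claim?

Claim 1 ($12,581): deductible takes $813, $11,768 remains; 25% of $11,768 = $2,942. Cost to patient: $3,755. OOP to date $3,755. Insurer: $12,581 − $3,755 = $8,826.
Claim 2 ($242): deductible already satisfied, so patient's share is 25% × $242 = $60.50. Patient owes $60.50 (running OOP $3,815.50). Insurer: $242 − $60.50 = $181.50.
Claim 3 ($8,474): deductible met; 25% of $8,474 = $2,118.50. That would push OOP to $5,934, over the $4,800 cap, so patient pays $4,800 − $3,815.50 = $984.50. Insurer: $8,474 − $984.50 = $7,489.50.

$7,489.50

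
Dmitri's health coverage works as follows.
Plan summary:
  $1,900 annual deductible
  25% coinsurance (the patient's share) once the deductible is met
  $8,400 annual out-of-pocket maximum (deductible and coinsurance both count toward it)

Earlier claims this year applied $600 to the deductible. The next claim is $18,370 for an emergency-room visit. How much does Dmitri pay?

Remaining deductible: $1,900 − $600 = $1,300.
After the $1,300 deductible portion, $18,370 − $1,300 = $17,070 is subject to coinsurance.
Patient's 25% share of $17,070 is $4,267.50.
So the patient owes $1,300 + $4,267.50 = $5,567.50 before any cap.
Total out-of-pocket so far would be $600 + $5,567.50 = $6,167.50, below the $8,400 cap — no reduction.

$5,567.50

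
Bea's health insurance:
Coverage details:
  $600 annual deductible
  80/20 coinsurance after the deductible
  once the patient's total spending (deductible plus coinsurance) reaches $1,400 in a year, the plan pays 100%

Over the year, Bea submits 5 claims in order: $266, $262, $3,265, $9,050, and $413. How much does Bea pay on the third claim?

$710.60

Claim 1 ($266): fully absorbed by the deductible. Patient pays $266; OOP now $266.
Claim 2 ($262): fully absorbed by the deductible. Cost to patient: $262. OOP to date $528.
Claim 3 ($3,265): deductible takes $72, $3,193 remains; patient's 20% is $638.60. Patient pays $710.60; OOP now $1,238.60.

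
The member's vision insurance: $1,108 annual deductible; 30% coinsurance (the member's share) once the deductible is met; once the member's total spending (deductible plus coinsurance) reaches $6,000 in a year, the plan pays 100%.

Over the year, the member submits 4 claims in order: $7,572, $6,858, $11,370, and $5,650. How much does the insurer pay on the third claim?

$10,474.60

Claim 1 ($7,572): deductible takes $1,108, $6,464 remains; 30% of $6,464 = $1,939.20. Member owes $3,047.20 (running OOP $3,047.20). Plan pays $7,572 − $3,047.20 = $4,524.80.
Claim 2 ($6,858): deductible met; 30% of $6,858 = $2,057.40. Member pays $2,057.40; OOP now $5,104.60. Insurer: $6,858 − $2,057.40 = $4,800.60.
Claim 3 ($11,370): 30% coinsurance on $11,370 = $3,411. OOP would hit $8,515.60 > $6,000, so the cap limits the member to $6,000 − $5,104.60 = $895.40. Insurer: $11,370 − $895.40 = $10,474.60.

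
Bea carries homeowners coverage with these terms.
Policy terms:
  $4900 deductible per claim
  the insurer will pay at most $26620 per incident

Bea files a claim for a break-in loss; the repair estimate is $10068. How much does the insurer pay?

$5168

Subtract the deductible: $10068 − $4900 = $5168.
$5168 is within the $26620 limit, so the insurer pays $5168.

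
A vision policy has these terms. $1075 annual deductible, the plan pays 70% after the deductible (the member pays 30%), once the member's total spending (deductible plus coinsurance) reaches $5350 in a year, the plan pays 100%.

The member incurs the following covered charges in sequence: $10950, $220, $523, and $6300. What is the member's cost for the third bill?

$156.90

Claim 1 — $10950: $1075 finishes the deductible; $9875 goes to coinsurance; 30% of $9875 = $2962.50. Member pays $4037.50; OOP now $4037.50.
Claim 2 — $220: deductible met; 30% of $220 = $66. Cost to member: $66. OOP to date $4103.50.
Claim 3 — $523: deductible already satisfied, so member's share is 30% × $523 = $156.90. Member owes $156.90 (running OOP $4260.40).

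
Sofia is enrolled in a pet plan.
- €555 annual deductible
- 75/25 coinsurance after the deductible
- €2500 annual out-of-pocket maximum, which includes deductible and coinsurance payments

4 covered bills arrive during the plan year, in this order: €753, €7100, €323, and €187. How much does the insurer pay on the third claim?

Claim 1 — €753: €555 finishes the deductible; €198 goes to coinsurance; coinsurance €198 × 25% = €49.50. Owner owes €604.50 (running OOP €604.50). Insurer: €753 − €604.50 = €148.50.
Claim 2 — €7100: 25% coinsurance on €7100 = €1775. Cost to owner: €1775. OOP to date €2379.50. Plan pays €7100 − €1775 = €5325.
Claim 3 — €323: deductible already satisfied, so owner's share is 25% × €323 = €80.75. Owner pays €80.75; OOP now €2460.25. Insurer: €323 − €80.75 = €242.25.

€242.25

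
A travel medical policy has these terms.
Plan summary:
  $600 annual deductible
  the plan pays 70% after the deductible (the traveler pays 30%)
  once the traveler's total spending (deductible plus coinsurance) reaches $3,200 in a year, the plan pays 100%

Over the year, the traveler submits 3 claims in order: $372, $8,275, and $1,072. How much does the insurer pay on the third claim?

$886.10

#1 ($372): fully absorbed by the deductible. Traveler pays $372; OOP now $372. Insurer: $372 − $372 = $0.
#2 ($8,275): deductible takes $228, $8,047 remains; 30% of $8,047 = $2,414.10. Traveler owes $2,642.10 (running OOP $3,014.10). Plan pays $8,275 − $2,642.10 = $5,632.90.
#3 ($1,072): 30% coinsurance on $1,072 = $321.60. Adding that to $3,014.10 gives $3,335.70, past the $3,200 cap; traveler pays only $3,200 − $3,014.10 = $185.90. Insurer: $1,072 − $185.90 = $886.10.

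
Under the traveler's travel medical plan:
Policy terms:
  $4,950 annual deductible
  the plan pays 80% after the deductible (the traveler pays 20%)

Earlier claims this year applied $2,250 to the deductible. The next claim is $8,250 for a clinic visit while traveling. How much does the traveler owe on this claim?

Remaining deductible: $4,950 − $2,250 = $2,700.
That leaves $8,250 − $2,700 = $5,550 for coinsurance.
Traveler's 20% share of $5,550 is $1,110.
Traveler responsibility: $2,700 + $1,110 = $3,810.

$3,810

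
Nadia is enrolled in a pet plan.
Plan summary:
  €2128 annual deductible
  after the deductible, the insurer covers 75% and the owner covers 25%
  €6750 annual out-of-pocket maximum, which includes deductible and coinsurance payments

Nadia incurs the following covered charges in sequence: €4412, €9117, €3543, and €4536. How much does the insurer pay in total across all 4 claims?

Claim 1 — €4412: €2128 to deductible, leaving €2284; owner's 25% is €571. Cost to owner: €2699. OOP to date €2699. Insurer: €4412 − €2699 = €1713.
Claim 2 — €9117: 25% coinsurance on €9117 = €2279.25. Owner owes €2279.25 (running OOP €4978.25). Insurer: €9117 − €2279.25 = €6837.75.
Claim 3 — €3543: 25% coinsurance on €3543 = €885.75. Cost to owner: €885.75. OOP to date €5864. Insurer: €3543 − €885.75 = €2657.25.
Claim 4 — €4536: deductible met; 25% of €4536 = €1134. Adding that to €5864 gives €6998, past the €6750 cap; owner pays only €6750 − €5864 = €886. Plan pays €4536 − €886 = €3650.
Insurer total = bills − owner's total = €21608 − €6750 = €14858.

€14858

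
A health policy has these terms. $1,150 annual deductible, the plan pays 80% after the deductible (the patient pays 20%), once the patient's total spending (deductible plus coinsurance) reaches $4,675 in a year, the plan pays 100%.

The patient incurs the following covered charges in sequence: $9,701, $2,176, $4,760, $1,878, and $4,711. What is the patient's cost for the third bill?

$952

Claim 1 ($9,701): $1,150 to deductible, leaving $8,551; coinsurance $8,551 × 20% = $1,710.20. Patient pays $2,860.20; OOP now $2,860.20.
Claim 2 ($2,176): deductible already satisfied, so patient's share is 20% × $2,176 = $435.20. Cost to patient: $435.20. OOP to date $3,295.40.
Claim 3 ($4,760): deductible met; 20% of $4,760 = $952. Patient pays $952; OOP now $4,247.40.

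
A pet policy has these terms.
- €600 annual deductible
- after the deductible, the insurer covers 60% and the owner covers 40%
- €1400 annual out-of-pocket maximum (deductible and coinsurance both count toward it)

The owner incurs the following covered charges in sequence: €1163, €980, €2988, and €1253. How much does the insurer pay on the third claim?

€2805.20

#1 (€1163): €600 finishes the deductible; €563 goes to coinsurance; owner's 40% is €225.20. Owner pays €825.20; OOP now €825.20. Plan pays €1163 − €825.20 = €337.80.
#2 (€980): 40% coinsurance on €980 = €392. Owner pays €392; OOP now €1217.20. Insurer: €980 − €392 = €588.
#3 (€2988): 40% coinsurance on €2988 = €1195.20. OOP would hit €2412.40 > €1400, so the cap limits the owner to €1400 − €1217.20 = €182.80. Insurer: €2988 − €182.80 = €2805.20.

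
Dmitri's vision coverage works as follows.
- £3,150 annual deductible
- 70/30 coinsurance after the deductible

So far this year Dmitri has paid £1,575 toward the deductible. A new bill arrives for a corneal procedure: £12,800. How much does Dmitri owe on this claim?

Remaining deductible: £3,150 − £1,575 = £1,575.
The remaining £11,225 (= £12,800 − £1,575) moves to coinsurance.
Member's 30% share of £11,225 is £3,367.50.
That puts the member's cost at £1,575 + £3,367.50 = £4,942.50.

£4,942.50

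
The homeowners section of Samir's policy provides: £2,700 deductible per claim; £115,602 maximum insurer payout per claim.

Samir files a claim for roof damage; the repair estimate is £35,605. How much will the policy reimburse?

£32,905

Subtract the deductible: £35,605 − £2,700 = £32,905.
That's under the £115,602 cap, so the insurer reimburses the full £32,905.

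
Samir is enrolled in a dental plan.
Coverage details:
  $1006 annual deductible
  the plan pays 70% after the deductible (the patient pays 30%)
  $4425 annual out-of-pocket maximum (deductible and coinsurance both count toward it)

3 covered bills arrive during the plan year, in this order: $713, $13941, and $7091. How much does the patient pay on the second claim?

Claim 1 ($713): entire amount goes to the deductible. Patient owes $713 (running OOP $713).
Claim 2 ($13941): deductible takes $293, $13648 remains; coinsurance $13648 × 30% = $4094.40. Claim cost before the cap: $293 + $4094.40 = $4387.40. That would push OOP to $5100.40, over the $4425 cap, so patient pays $4425 − $713 = $3712.

$3712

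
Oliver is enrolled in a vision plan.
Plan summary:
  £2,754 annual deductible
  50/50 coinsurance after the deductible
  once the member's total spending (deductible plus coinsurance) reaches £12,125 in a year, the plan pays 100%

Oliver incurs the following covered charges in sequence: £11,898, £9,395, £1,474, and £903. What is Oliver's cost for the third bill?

Claim 1 — £11,898: £2,754 finishes the deductible; £9,144 goes to coinsurance; 50% of £9,144 = £4,572. Member pays £7,326; OOP now £7,326.
Claim 2 — £9,395: 50% coinsurance on £9,395 = £4,697.50. Member owes £4,697.50 (running OOP £12,023.50).
Claim 3 — £1,474: deductible met; 50% of £1,474 = £737. Adding that to £12,023.50 gives £12,760.50, past the £12,125 cap; member pays only £12,125 − £12,023.50 = £101.50.

£101.50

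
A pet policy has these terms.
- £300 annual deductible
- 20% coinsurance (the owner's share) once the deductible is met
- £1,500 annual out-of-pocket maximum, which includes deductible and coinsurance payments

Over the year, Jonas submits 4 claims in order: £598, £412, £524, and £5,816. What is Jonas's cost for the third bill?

£104.80

Claim 1 — £598: £300 finishes the deductible; £298 goes to coinsurance; coinsurance £298 × 20% = £59.60. Owner pays £359.60; OOP now £359.60.
Claim 2 — £412: deductible met; 20% of £412 = £82.40. Owner owes £82.40 (running OOP £442).
Claim 3 — £524: 20% coinsurance on £524 = £104.80. Owner owes £104.80 (running OOP £546.80).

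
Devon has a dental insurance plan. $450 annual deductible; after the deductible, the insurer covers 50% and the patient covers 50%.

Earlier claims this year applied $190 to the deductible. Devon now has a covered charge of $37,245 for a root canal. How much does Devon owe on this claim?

$18,752.50

Remaining deductible: $450 − $190 = $260.
After the $260 deductible portion, $37,245 − $260 = $36,985 is subject to coinsurance.
Patient's 50% share of $36,985 is $18,492.50.
That puts the patient's cost at $260 + $18,492.50 = $18,752.50.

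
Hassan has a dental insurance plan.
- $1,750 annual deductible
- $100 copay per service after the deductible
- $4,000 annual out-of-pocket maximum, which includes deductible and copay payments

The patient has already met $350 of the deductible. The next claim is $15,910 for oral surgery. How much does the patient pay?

Remaining deductible: $1,750 − $350 = $1,400.
That leaves $15,910 − $1,400 = $14,510 for the copay.
Copay on this service: $100.
So the patient owes $1,400 + $100 = $1,500 before any cap.
Total out-of-pocket so far would be $350 + $1,500 = $1,850, below the $4,000 cap — no reduction.

$1,500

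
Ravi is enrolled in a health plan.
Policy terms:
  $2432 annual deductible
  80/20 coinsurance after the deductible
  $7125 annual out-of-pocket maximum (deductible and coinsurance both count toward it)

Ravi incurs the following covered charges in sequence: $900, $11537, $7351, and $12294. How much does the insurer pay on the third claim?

#1 ($900): fully absorbed by the deductible. Patient owes $900 (running OOP $900). Plan pays $900 − $900 = $0.
#2 ($11537): $1532 finishes the deductible; $10005 goes to coinsurance; coinsurance $10005 × 20% = $2001. Patient pays $3533; OOP now $4433. Insurer: $11537 − $3533 = $8004.
#3 ($7351): deductible met; 20% of $7351 = $1470.20. Cost to patient: $1470.20. OOP to date $5903.20. Plan pays $7351 − $1470.20 = $5880.80.

$5880.80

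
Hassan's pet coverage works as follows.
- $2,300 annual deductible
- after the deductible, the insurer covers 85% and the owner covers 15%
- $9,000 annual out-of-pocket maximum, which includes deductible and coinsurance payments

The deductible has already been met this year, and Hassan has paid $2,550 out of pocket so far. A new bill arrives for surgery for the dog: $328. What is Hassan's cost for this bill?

With the deductible met, the entire $328 is subject to coinsurance.
Owner's 15% share of $328 is $49.20.
Total out-of-pocket so far would be $2,550 + $49.20 = $2,599.20, below the $9,000 cap — no reduction.

$49.20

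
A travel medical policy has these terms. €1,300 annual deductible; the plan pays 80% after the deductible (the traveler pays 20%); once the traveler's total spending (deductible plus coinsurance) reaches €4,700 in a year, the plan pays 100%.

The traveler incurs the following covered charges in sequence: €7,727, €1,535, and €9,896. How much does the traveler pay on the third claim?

Bill 1, €7,727: €1,300 to deductible, leaving €6,427; 20% of €6,427 = €1,285.40. Cost to traveler: €2,585.40. OOP to date €2,585.40.
Bill 2, €1,535: deductible met; 20% of €1,535 = €307. Cost to traveler: €307. OOP to date €2,892.40.
Bill 3, €9,896: deductible already satisfied, so traveler's share is 20% × €9,896 = €1,979.20. That would push OOP to €4,871.60, over the €4,700 cap, so traveler pays €4,700 − €2,892.40 = €1,807.60.

€1,807.60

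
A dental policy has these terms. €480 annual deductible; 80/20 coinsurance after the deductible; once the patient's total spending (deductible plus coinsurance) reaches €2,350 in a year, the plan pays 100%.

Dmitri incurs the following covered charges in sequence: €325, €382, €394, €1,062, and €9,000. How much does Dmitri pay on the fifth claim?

€1,533.40

#1 (€325): all of it applies to the deductible. Cost to patient: €325. OOP to date €325.
#2 (€382): €155 to deductible, leaving €227; 20% of €227 = €45.40. Patient pays €200.40; OOP now €525.40.
#3 (€394): deductible already satisfied, so patient's share is 20% × €394 = €78.80. Patient owes €78.80 (running OOP €604.20).
#4 (€1,062): deductible already satisfied, so patient's share is 20% × €1,062 = €212.40. Patient owes €212.40 (running OOP €816.60).
#5 (€9,000): 20% coinsurance on €9,000 = €1,800. Adding that to €816.60 gives €2,616.60, past the €2,350 cap; patient pays only €2,350 − €816.60 = €1,533.40.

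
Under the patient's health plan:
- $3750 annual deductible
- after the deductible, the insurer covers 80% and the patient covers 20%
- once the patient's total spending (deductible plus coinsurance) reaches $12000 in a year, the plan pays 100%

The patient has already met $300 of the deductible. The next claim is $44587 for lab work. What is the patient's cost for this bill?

$11677.40

Remaining deductible: $3750 − $300 = $3450.
After the $3450 deductible portion, $44587 − $3450 = $41137 is subject to coinsurance.
Patient's 20% share of $41137 is $8227.40.
So the patient owes $3450 + $8227.40 = $11677.40 before any cap.
Total out-of-pocket so far would be $300 + $11677.40 = $11977.40, below the $12000 cap — no reduction.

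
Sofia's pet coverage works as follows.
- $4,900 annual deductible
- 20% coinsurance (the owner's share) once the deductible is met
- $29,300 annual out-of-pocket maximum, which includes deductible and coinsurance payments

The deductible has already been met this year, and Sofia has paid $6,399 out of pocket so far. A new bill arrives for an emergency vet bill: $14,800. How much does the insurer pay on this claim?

$11,840

The deductible is already satisfied, so the full bill goes to coinsurance.
20% of $14,800 = $2,960 falls to the owner.
Cumulative spending $6,399 + $2,960 = $9,359 stays under the $29,300 maximum.
The plan picks up $14,800 − $2,960 = $11,840.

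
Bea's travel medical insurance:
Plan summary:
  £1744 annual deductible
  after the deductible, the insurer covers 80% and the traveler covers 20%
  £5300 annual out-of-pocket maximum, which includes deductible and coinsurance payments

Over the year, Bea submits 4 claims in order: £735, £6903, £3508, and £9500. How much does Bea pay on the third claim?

#1 (£735): fully absorbed by the deductible. Traveler owes £735 (running OOP £735).
#2 (£6903): £1009 finishes the deductible; £5894 goes to coinsurance; 20% of £5894 = £1178.80. Traveler owes £2187.80 (running OOP £2922.80).
#3 (£3508): 20% coinsurance on £3508 = £701.60. Traveler owes £701.60 (running OOP £3624.40).

£701.60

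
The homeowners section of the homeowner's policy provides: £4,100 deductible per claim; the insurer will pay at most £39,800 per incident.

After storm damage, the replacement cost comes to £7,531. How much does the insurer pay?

£3,431

After the deductible, £7,531 − £4,100 = £3,431 remains.
That's under the £39,800 cap, so the insurer reimburses the full £3,431.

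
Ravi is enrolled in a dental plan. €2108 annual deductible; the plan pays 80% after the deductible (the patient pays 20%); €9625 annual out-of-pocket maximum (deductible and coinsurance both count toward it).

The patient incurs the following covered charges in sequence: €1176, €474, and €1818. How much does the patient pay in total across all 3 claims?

Bill 1, €1176: all of it applies to the deductible. Patient owes €1176 (running OOP €1176).
Bill 2, €474: entire amount goes to the deductible. Patient owes €474 (running OOP €1650).
Bill 3, €1818: €458 finishes the deductible; €1360 goes to coinsurance; patient's 20% is €272. Patient pays €730; OOP now €2380.
Summing the patient's payments: €1176 + €474 + €730 = €2380.

€2380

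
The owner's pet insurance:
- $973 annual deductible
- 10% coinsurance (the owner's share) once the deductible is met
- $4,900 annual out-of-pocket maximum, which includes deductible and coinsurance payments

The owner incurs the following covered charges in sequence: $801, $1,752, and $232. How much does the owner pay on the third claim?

$23.20

Claim 1 — $801: entire amount goes to the deductible. Owner owes $801 (running OOP $801).
Claim 2 — $1,752: deductible takes $172, $1,580 remains; owner's 10% is $158. Owner pays $330; OOP now $1,131.
Claim 3 — $232: deductible already satisfied, so owner's share is 10% × $232 = $23.20. Cost to owner: $23.20. OOP to date $1,154.20.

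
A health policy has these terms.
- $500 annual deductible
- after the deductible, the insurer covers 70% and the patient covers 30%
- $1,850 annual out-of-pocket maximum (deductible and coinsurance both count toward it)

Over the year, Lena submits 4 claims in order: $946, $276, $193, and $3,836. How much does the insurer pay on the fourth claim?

$2,760.50

Bill 1, $946: $500 finishes the deductible; $446 goes to coinsurance; coinsurance $446 × 30% = $133.80. Cost to patient: $633.80. OOP to date $633.80. Plan pays $946 − $633.80 = $312.20.
Bill 2, $276: 30% coinsurance on $276 = $82.80. Cost to patient: $82.80. OOP to date $716.60. Plan pays $276 − $82.80 = $193.20.
Bill 3, $193: deductible met; 30% of $193 = $57.90. Cost to patient: $57.90. OOP to date $774.50. Insurer: $193 − $57.90 = $135.10.
Bill 4, $3,836: deductible already satisfied, so patient's share is 30% × $3,836 = $1,150.80. Adding that to $774.50 gives $1,925.30, past the $1,850 cap; patient pays only $1,850 − $774.50 = $1,075.50. Plan pays $3,836 − $1,075.50 = $2,760.50.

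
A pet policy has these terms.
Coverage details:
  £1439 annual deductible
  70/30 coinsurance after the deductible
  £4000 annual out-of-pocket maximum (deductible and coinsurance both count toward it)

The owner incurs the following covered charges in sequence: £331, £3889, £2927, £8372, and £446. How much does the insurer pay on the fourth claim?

Claim 1 — £331: all of it applies to the deductible. Cost to owner: £331. OOP to date £331. Plan pays £331 − £331 = £0.
Claim 2 — £3889: £1108 finishes the deductible; £2781 goes to coinsurance; 30% of £2781 = £834.30. Owner pays £1942.30; OOP now £2273.30. Plan pays £3889 − £1942.30 = £1946.70.
Claim 3 — £2927: 30% coinsurance on £2927 = £878.10. Cost to owner: £878.10. OOP to date £3151.40. Insurer: £2927 − £878.10 = £2048.90.
Claim 4 — £8372: 30% coinsurance on £8372 = £2511.60. That would push OOP to £5663, over the £4000 cap, so owner pays £4000 − £3151.40 = £848.60. Insurer: £8372 − £848.60 = £7523.40.

£7523.40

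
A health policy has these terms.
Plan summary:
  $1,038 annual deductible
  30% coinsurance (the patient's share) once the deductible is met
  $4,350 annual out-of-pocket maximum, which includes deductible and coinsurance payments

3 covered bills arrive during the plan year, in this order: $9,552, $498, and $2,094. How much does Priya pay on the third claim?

Bill 1, $9,552: deductible takes $1,038, $8,514 remains; 30% of $8,514 = $2,554.20. Patient owes $3,592.20 (running OOP $3,592.20).
Bill 2, $498: deductible met; 30% of $498 = $149.40. Patient pays $149.40; OOP now $3,741.60.
Bill 3, $2,094: 30% coinsurance on $2,094 = $628.20. Adding that to $3,741.60 gives $4,369.80, past the $4,350 cap; patient pays only $4,350 − $3,741.60 = $608.40.

$608.40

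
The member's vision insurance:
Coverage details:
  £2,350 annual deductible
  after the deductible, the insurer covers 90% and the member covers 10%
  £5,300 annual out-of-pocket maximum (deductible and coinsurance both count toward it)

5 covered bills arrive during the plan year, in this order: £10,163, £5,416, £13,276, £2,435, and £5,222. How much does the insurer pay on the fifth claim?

Bill 1, £10,163: £2,350 to deductible, leaving £7,813; coinsurance £7,813 × 10% = £781.30. Cost to member: £3,131.30. OOP to date £3,131.30. Plan pays £10,163 − £3,131.30 = £7,031.70.
Bill 2, £5,416: 10% coinsurance on £5,416 = £541.60. Cost to member: £541.60. OOP to date £3,672.90. Insurer: £5,416 − £541.60 = £4,874.40.
Bill 3, £13,276: deductible already satisfied, so member's share is 10% × £13,276 = £1,327.60. Cost to member: £1,327.60. OOP to date £5,000.50. Insurer: £13,276 − £1,327.60 = £11,948.40.
Bill 4, £2,435: deductible met; 10% of £2,435 = £243.50. Cost to member: £243.50. OOP to date £5,244. Plan pays £2,435 − £243.50 = £2,191.50.
Bill 5, £5,222: deductible met; 10% of £5,222 = £522.20. That would push OOP to £5,766.20, over the £5,300 cap, so member pays £5,300 − £5,244 = £56. Insurer: £5,222 − £56 = £5,166.

£5,166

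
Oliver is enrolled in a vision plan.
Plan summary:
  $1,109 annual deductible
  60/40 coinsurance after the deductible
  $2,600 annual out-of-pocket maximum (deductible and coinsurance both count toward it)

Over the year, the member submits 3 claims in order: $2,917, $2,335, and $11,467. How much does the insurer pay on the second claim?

#1 ($2,917): deductible takes $1,109, $1,808 remains; member's 40% is $723.20. Member owes $1,832.20 (running OOP $1,832.20). Insurer: $2,917 − $1,832.20 = $1,084.80.
#2 ($2,335): deductible already satisfied, so member's share is 40% × $2,335 = $934. That would push OOP to $2,766.20, over the $2,600 cap, so member pays $2,600 − $1,832.20 = $767.80. Plan pays $2,335 − $767.80 = $1,567.20.

$1,567.20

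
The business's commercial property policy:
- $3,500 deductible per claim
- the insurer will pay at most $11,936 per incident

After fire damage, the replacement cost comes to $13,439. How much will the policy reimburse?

$9,939

After the deductible, $13,439 − $3,500 = $9,939 remains.
$9,939 ≤ $11,936, so the limit doesn't bind; insurer pays $9,939.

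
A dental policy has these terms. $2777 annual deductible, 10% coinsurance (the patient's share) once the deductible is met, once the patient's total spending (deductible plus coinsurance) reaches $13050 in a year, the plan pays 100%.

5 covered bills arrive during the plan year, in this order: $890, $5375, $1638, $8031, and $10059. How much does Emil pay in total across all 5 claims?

$5098.60

#1 ($890): fully absorbed by the deductible. Patient owes $890 (running OOP $890).
#2 ($5375): $1887 finishes the deductible; $3488 goes to coinsurance; patient's 10% is $348.80. Patient pays $2235.80; OOP now $3125.80.
#3 ($1638): deductible already satisfied, so patient's share is 10% × $1638 = $163.80. Patient pays $163.80; OOP now $3289.60.
#4 ($8031): 10% coinsurance on $8031 = $803.10. Patient owes $803.10 (running OOP $4092.70).
#5 ($10059): deductible already satisfied, so patient's share is 10% × $10059 = $1005.90. Patient owes $1005.90 (running OOP $5098.60).
Summing the patient's payments: $890 + $2235.80 + $163.80 + $803.10 + $1005.90 = $5098.60.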